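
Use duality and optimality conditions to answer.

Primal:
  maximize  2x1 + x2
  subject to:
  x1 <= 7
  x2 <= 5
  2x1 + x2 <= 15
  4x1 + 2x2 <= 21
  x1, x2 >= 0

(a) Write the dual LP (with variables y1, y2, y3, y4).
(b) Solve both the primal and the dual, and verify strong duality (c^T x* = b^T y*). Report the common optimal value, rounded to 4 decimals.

The standard primal-dual pair for 'max c^T x s.t. A x <= b, x >= 0' is:
  Dual:  min b^T y  s.t.  A^T y >= c,  y >= 0.

So the dual LP is:
  minimize  7y1 + 5y2 + 15y3 + 21y4
  subject to:
    y1 + 2y3 + 4y4 >= 2
    y2 + y3 + 2y4 >= 1
    y1, y2, y3, y4 >= 0

Solving the primal: x* = (5.25, 0).
  primal value c^T x* = 10.5.
Solving the dual: y* = (0, 0, 0, 0.5).
  dual value b^T y* = 10.5.
Strong duality: c^T x* = b^T y*. Confirmed.

10.5


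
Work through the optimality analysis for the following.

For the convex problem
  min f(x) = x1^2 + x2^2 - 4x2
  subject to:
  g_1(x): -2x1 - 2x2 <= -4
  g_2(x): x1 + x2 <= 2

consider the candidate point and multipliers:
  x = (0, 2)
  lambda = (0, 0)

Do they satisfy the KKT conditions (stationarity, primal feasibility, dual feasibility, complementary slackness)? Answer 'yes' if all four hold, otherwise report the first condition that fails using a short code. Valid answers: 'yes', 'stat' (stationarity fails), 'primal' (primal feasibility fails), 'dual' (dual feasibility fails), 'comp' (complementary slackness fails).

Gradient of f: grad f(x) = Q x + c = (0, 0)
Constraint values g_i(x) = a_i^T x - b_i:
  g_1((0, 2)) = 0
  g_2((0, 2)) = 0
Stationarity residual: grad f(x) + sum_i lambda_i a_i = (0, 0)
  -> stationarity OK
Primal feasibility (all g_i <= 0): OK
Dual feasibility (all lambda_i >= 0): OK
Complementary slackness (lambda_i * g_i(x) = 0 for all i): OK

Verdict: yes, KKT holds.

yes


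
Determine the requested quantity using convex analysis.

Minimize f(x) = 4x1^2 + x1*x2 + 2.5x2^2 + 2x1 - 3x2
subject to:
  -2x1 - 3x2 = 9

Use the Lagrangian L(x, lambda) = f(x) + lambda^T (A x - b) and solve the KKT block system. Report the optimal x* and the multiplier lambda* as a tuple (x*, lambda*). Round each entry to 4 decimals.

Form the Lagrangian:
  L(x, lambda) = (1/2) x^T Q x + c^T x + lambda^T (A x - b)
Stationarity (grad_x L = 0): Q x + c + A^T lambda = 0.
Primal feasibility: A x = b.

This gives the KKT block system:
  [ Q   A^T ] [ x     ]   [-c ]
  [ A    0  ] [ lambda ] = [ b ]

Solving the linear system:
  x*      = (-1.2375, -2.175)
  lambda* = (-5.0375)
  f(x*)   = 24.6938

x* = (-1.2375, -2.175), lambda* = (-5.0375)


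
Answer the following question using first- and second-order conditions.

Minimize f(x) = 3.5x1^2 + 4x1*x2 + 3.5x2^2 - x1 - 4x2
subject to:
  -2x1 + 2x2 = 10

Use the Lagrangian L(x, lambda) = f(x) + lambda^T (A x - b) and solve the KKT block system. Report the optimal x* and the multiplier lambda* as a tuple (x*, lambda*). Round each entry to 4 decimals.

Form the Lagrangian:
  L(x, lambda) = (1/2) x^T Q x + c^T x + lambda^T (A x - b)
Stationarity (grad_x L = 0): Q x + c + A^T lambda = 0.
Primal feasibility: A x = b.

This gives the KKT block system:
  [ Q   A^T ] [ x     ]   [-c ]
  [ A    0  ] [ lambda ] = [ b ]

Solving the linear system:
  x*      = (-2.2727, 2.7273)
  lambda* = (-3)
  f(x*)   = 10.6818

x* = (-2.2727, 2.7273), lambda* = (-3)


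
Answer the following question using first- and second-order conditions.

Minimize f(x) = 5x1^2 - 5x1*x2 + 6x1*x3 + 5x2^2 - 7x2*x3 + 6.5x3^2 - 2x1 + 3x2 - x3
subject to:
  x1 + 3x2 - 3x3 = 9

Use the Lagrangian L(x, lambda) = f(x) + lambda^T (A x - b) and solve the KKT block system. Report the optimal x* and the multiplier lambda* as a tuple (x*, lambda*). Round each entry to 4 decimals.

Form the Lagrangian:
  L(x, lambda) = (1/2) x^T Q x + c^T x + lambda^T (A x - b)
Stationarity (grad_x L = 0): Q x + c + A^T lambda = 0.
Primal feasibility: A x = b.

This gives the KKT block system:
  [ Q   A^T ] [ x     ]   [-c ]
  [ A    0  ] [ lambda ] = [ b ]

Solving the linear system:
  x*      = (1.9385, 1.1316, -1.2222)
  lambda* = (-4.3932)
  f(x*)   = 20.1393

x* = (1.9385, 1.1316, -1.2222), lambda* = (-4.3932)


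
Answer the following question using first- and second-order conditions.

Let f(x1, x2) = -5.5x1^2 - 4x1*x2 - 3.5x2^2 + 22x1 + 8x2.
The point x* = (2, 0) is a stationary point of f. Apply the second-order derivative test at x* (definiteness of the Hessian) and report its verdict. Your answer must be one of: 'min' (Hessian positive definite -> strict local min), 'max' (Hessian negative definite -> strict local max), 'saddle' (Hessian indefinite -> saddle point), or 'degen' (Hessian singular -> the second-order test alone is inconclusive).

Compute the Hessian H = grad^2 f:
  H = [[-11, -4], [-4, -7]]
Verify stationarity: grad f(x*) = H x* + g = (0, 0).
Eigenvalues of H: -13.4721, -4.5279.
Both eigenvalues < 0, so H is negative definite -> x* is a strict local max.

max


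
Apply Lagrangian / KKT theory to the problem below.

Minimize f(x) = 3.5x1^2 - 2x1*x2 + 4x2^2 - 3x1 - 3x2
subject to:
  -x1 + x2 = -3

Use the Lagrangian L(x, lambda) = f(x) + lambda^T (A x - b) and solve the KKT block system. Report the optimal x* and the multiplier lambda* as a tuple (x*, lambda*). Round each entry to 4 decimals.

Form the Lagrangian:
  L(x, lambda) = (1/2) x^T Q x + c^T x + lambda^T (A x - b)
Stationarity (grad_x L = 0): Q x + c + A^T lambda = 0.
Primal feasibility: A x = b.

This gives the KKT block system:
  [ Q   A^T ] [ x     ]   [-c ]
  [ A    0  ] [ lambda ] = [ b ]

Solving the linear system:
  x*      = (2.1818, -0.8182)
  lambda* = (13.9091)
  f(x*)   = 18.8182

x* = (2.1818, -0.8182), lambda* = (13.9091)


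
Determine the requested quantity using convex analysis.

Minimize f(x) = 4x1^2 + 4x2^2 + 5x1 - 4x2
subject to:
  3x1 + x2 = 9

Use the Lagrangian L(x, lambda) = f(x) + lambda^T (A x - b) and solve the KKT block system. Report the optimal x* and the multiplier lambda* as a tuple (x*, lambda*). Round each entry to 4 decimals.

Form the Lagrangian:
  L(x, lambda) = (1/2) x^T Q x + c^T x + lambda^T (A x - b)
Stationarity (grad_x L = 0): Q x + c + A^T lambda = 0.
Primal feasibility: A x = b.

This gives the KKT block system:
  [ Q   A^T ] [ x     ]   [-c ]
  [ A    0  ] [ lambda ] = [ b ]

Solving the linear system:
  x*      = (2.4875, 1.5375)
  lambda* = (-8.3)
  f(x*)   = 40.4938

x* = (2.4875, 1.5375), lambda* = (-8.3)


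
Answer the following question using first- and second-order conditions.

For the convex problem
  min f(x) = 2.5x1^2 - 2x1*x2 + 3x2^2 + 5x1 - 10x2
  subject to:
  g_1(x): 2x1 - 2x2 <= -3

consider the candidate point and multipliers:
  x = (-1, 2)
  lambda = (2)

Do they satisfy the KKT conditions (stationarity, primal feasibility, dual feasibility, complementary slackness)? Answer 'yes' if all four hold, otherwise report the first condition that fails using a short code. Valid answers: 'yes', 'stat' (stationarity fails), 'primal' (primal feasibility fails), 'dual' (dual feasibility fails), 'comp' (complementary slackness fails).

Gradient of f: grad f(x) = Q x + c = (-4, 4)
Constraint values g_i(x) = a_i^T x - b_i:
  g_1((-1, 2)) = -3
Stationarity residual: grad f(x) + sum_i lambda_i a_i = (0, 0)
  -> stationarity OK
Primal feasibility (all g_i <= 0): OK
Dual feasibility (all lambda_i >= 0): OK
Complementary slackness (lambda_i * g_i(x) = 0 for all i): FAILS

Verdict: the first failing condition is complementary_slackness -> comp.

comp


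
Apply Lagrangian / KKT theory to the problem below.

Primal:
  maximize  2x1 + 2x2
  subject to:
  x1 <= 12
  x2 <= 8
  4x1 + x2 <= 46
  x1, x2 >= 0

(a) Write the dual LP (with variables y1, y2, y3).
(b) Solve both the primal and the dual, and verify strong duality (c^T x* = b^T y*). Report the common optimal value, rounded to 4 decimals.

The standard primal-dual pair for 'max c^T x s.t. A x <= b, x >= 0' is:
  Dual:  min b^T y  s.t.  A^T y >= c,  y >= 0.

So the dual LP is:
  minimize  12y1 + 8y2 + 46y3
  subject to:
    y1 + 4y3 >= 2
    y2 + y3 >= 2
    y1, y2, y3 >= 0

Solving the primal: x* = (9.5, 8).
  primal value c^T x* = 35.
Solving the dual: y* = (0, 1.5, 0.5).
  dual value b^T y* = 35.
Strong duality: c^T x* = b^T y*. Confirmed.

35


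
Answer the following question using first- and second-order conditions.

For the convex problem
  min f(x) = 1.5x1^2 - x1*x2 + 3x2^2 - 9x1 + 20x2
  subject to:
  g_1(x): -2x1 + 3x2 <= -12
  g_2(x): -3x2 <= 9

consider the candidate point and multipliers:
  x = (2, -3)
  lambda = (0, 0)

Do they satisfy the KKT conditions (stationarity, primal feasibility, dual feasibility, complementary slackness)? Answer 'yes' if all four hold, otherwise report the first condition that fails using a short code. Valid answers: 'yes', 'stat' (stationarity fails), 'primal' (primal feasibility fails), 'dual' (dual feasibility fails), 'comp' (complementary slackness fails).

Gradient of f: grad f(x) = Q x + c = (0, 0)
Constraint values g_i(x) = a_i^T x - b_i:
  g_1((2, -3)) = -1
  g_2((2, -3)) = 0
Stationarity residual: grad f(x) + sum_i lambda_i a_i = (0, 0)
  -> stationarity OK
Primal feasibility (all g_i <= 0): OK
Dual feasibility (all lambda_i >= 0): OK
Complementary slackness (lambda_i * g_i(x) = 0 for all i): OK

Verdict: yes, KKT holds.

yes


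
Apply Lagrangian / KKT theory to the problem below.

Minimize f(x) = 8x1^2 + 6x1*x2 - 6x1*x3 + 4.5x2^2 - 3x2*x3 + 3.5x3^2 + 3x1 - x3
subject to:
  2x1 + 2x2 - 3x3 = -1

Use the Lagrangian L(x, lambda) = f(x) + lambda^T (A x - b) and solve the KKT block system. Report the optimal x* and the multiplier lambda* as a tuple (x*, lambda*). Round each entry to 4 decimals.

Form the Lagrangian:
  L(x, lambda) = (1/2) x^T Q x + c^T x + lambda^T (A x - b)
Stationarity (grad_x L = 0): Q x + c + A^T lambda = 0.
Primal feasibility: A x = b.

This gives the KKT block system:
  [ Q   A^T ] [ x     ]   [-c ]
  [ A    0  ] [ lambda ] = [ b ]

Solving the linear system:
  x*      = (-0.1948, 0.0884, 0.2624)
  lambda* = (0.5801)
  f(x*)   = -0.1333

x* = (-0.1948, 0.0884, 0.2624), lambda* = (0.5801)


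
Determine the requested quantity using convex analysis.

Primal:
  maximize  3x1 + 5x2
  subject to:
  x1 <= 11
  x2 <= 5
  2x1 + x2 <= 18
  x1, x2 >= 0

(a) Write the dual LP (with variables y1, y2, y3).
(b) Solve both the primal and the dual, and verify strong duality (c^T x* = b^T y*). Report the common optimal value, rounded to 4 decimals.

The standard primal-dual pair for 'max c^T x s.t. A x <= b, x >= 0' is:
  Dual:  min b^T y  s.t.  A^T y >= c,  y >= 0.

So the dual LP is:
  minimize  11y1 + 5y2 + 18y3
  subject to:
    y1 + 2y3 >= 3
    y2 + y3 >= 5
    y1, y2, y3 >= 0

Solving the primal: x* = (6.5, 5).
  primal value c^T x* = 44.5.
Solving the dual: y* = (0, 3.5, 1.5).
  dual value b^T y* = 44.5.
Strong duality: c^T x* = b^T y*. Confirmed.

44.5


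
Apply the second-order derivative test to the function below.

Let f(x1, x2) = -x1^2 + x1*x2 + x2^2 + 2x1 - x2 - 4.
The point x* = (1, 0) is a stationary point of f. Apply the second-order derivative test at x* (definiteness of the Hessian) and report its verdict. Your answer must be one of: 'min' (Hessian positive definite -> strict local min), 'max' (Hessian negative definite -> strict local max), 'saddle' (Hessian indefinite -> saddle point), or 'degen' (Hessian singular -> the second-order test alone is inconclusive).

Compute the Hessian H = grad^2 f:
  H = [[-2, 1], [1, 2]]
Verify stationarity: grad f(x*) = H x* + g = (0, 0).
Eigenvalues of H: -2.2361, 2.2361.
Eigenvalues have mixed signs, so H is indefinite -> x* is a saddle point.

saddle


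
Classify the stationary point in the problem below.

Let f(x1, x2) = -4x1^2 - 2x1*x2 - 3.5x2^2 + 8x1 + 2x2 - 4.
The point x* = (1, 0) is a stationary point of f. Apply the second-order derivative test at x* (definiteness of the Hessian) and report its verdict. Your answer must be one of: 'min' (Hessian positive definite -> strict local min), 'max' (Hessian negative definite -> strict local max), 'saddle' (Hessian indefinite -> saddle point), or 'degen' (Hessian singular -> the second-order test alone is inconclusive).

Compute the Hessian H = grad^2 f:
  H = [[-8, -2], [-2, -7]]
Verify stationarity: grad f(x*) = H x* + g = (0, 0).
Eigenvalues of H: -9.5616, -5.4384.
Both eigenvalues < 0, so H is negative definite -> x* is a strict local max.

max


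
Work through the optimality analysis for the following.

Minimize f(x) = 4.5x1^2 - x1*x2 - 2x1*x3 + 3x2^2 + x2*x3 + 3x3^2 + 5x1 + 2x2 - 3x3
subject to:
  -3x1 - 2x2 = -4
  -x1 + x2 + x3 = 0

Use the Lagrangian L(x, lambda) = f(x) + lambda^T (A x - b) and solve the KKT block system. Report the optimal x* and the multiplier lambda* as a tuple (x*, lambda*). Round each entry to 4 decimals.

Form the Lagrangian:
  L(x, lambda) = (1/2) x^T Q x + c^T x + lambda^T (A x - b)
Stationarity (grad_x L = 0): Q x + c + A^T lambda = 0.
Primal feasibility: A x = b.

This gives the KKT block system:
  [ Q   A^T ] [ x     ]   [-c ]
  [ A    0  ] [ lambda ] = [ b ]

Solving the linear system:
  x*      = (0.956, 0.5659, 0.3901)
  lambda* = (3.4176, 2.0055)
  f(x*)   = 9.206

x* = (0.956, 0.5659, 0.3901), lambda* = (3.4176, 2.0055)


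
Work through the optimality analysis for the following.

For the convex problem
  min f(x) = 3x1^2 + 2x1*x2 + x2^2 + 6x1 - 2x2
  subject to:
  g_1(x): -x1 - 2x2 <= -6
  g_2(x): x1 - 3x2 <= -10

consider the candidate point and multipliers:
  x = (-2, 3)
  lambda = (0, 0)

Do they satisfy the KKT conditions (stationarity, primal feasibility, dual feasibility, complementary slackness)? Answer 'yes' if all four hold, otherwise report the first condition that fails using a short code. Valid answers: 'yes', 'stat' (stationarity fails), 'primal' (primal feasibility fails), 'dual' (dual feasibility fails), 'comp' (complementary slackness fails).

Gradient of f: grad f(x) = Q x + c = (0, 0)
Constraint values g_i(x) = a_i^T x - b_i:
  g_1((-2, 3)) = 2
  g_2((-2, 3)) = -1
Stationarity residual: grad f(x) + sum_i lambda_i a_i = (0, 0)
  -> stationarity OK
Primal feasibility (all g_i <= 0): FAILS
Dual feasibility (all lambda_i >= 0): OK
Complementary slackness (lambda_i * g_i(x) = 0 for all i): OK

Verdict: the first failing condition is primal_feasibility -> primal.

primal


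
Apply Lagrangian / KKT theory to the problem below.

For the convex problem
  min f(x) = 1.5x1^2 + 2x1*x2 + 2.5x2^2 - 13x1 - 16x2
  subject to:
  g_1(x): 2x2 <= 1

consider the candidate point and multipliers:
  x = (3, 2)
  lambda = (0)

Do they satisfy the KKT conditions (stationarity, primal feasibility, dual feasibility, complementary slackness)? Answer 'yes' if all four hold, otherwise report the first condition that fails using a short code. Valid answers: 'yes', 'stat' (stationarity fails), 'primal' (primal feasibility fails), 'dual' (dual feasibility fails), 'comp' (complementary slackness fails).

Gradient of f: grad f(x) = Q x + c = (0, 0)
Constraint values g_i(x) = a_i^T x - b_i:
  g_1((3, 2)) = 3
Stationarity residual: grad f(x) + sum_i lambda_i a_i = (0, 0)
  -> stationarity OK
Primal feasibility (all g_i <= 0): FAILS
Dual feasibility (all lambda_i >= 0): OK
Complementary slackness (lambda_i * g_i(x) = 0 for all i): OK

Verdict: the first failing condition is primal_feasibility -> primal.

primal


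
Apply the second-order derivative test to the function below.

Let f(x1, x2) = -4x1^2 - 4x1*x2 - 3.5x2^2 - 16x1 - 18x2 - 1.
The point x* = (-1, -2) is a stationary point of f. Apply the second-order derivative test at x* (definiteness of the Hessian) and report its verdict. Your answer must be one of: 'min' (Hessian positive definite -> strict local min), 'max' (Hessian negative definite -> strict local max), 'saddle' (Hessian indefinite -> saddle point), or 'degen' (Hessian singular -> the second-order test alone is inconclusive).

Compute the Hessian H = grad^2 f:
  H = [[-8, -4], [-4, -7]]
Verify stationarity: grad f(x*) = H x* + g = (0, 0).
Eigenvalues of H: -11.5311, -3.4689.
Both eigenvalues < 0, so H is negative definite -> x* is a strict local max.

max


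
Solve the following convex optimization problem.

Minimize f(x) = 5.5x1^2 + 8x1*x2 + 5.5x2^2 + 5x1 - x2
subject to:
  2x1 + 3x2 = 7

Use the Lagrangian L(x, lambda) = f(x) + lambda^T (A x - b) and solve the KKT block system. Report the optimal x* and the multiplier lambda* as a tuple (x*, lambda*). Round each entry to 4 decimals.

Form the Lagrangian:
  L(x, lambda) = (1/2) x^T Q x + c^T x + lambda^T (A x - b)
Stationarity (grad_x L = 0): Q x + c + A^T lambda = 0.
Primal feasibility: A x = b.

This gives the KKT block system:
  [ Q   A^T ] [ x     ]   [-c ]
  [ A    0  ] [ lambda ] = [ b ]

Solving the linear system:
  x*      = (-1.383, 3.2553)
  lambda* = (-7.9149)
  f(x*)   = 22.617

x* = (-1.383, 3.2553), lambda* = (-7.9149)


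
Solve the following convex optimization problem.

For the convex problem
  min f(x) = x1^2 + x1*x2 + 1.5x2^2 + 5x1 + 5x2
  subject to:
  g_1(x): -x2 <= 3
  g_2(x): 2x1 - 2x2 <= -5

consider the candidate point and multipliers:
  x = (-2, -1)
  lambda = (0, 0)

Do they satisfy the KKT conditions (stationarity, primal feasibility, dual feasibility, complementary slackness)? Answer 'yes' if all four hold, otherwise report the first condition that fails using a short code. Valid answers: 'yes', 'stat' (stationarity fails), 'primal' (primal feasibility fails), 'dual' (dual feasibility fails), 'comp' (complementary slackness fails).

Gradient of f: grad f(x) = Q x + c = (0, 0)
Constraint values g_i(x) = a_i^T x - b_i:
  g_1((-2, -1)) = -2
  g_2((-2, -1)) = 3
Stationarity residual: grad f(x) + sum_i lambda_i a_i = (0, 0)
  -> stationarity OK
Primal feasibility (all g_i <= 0): FAILS
Dual feasibility (all lambda_i >= 0): OK
Complementary slackness (lambda_i * g_i(x) = 0 for all i): OK

Verdict: the first failing condition is primal_feasibility -> primal.

primal


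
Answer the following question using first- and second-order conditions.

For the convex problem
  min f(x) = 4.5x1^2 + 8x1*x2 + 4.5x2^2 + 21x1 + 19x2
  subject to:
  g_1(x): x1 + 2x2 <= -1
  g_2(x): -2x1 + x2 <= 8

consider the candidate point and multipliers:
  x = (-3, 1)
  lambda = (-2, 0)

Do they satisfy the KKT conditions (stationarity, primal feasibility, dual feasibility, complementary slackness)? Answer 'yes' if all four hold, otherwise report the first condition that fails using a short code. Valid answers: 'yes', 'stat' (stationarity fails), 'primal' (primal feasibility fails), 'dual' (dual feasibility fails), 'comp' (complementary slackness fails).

Gradient of f: grad f(x) = Q x + c = (2, 4)
Constraint values g_i(x) = a_i^T x - b_i:
  g_1((-3, 1)) = 0
  g_2((-3, 1)) = -1
Stationarity residual: grad f(x) + sum_i lambda_i a_i = (0, 0)
  -> stationarity OK
Primal feasibility (all g_i <= 0): OK
Dual feasibility (all lambda_i >= 0): FAILS
Complementary slackness (lambda_i * g_i(x) = 0 for all i): OK

Verdict: the first failing condition is dual_feasibility -> dual.

dual


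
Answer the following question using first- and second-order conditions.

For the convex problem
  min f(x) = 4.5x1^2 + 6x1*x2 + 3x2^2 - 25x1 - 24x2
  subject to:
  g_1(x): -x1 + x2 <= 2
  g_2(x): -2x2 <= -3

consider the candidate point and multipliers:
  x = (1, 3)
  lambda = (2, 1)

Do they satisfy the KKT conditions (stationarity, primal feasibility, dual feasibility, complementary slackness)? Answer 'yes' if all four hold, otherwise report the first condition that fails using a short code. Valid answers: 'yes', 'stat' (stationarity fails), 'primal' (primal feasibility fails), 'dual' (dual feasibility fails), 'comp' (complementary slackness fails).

Gradient of f: grad f(x) = Q x + c = (2, 0)
Constraint values g_i(x) = a_i^T x - b_i:
  g_1((1, 3)) = 0
  g_2((1, 3)) = -3
Stationarity residual: grad f(x) + sum_i lambda_i a_i = (0, 0)
  -> stationarity OK
Primal feasibility (all g_i <= 0): OK
Dual feasibility (all lambda_i >= 0): OK
Complementary slackness (lambda_i * g_i(x) = 0 for all i): FAILS

Verdict: the first failing condition is complementary_slackness -> comp.

comp


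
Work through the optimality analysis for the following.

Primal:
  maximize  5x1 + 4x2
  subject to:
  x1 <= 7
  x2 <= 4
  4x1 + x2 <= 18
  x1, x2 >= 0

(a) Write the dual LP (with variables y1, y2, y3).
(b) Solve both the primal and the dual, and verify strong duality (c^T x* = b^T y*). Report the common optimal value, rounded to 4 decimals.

The standard primal-dual pair for 'max c^T x s.t. A x <= b, x >= 0' is:
  Dual:  min b^T y  s.t.  A^T y >= c,  y >= 0.

So the dual LP is:
  minimize  7y1 + 4y2 + 18y3
  subject to:
    y1 + 4y3 >= 5
    y2 + y3 >= 4
    y1, y2, y3 >= 0

Solving the primal: x* = (3.5, 4).
  primal value c^T x* = 33.5.
Solving the dual: y* = (0, 2.75, 1.25).
  dual value b^T y* = 33.5.
Strong duality: c^T x* = b^T y*. Confirmed.

33.5


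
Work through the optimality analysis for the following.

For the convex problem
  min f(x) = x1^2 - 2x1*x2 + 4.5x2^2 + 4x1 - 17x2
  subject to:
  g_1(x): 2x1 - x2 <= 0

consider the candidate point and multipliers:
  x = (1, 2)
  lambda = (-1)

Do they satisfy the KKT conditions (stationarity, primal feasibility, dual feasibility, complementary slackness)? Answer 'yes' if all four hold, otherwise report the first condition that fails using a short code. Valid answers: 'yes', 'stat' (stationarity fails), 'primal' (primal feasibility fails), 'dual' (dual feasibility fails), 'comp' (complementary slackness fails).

Gradient of f: grad f(x) = Q x + c = (2, -1)
Constraint values g_i(x) = a_i^T x - b_i:
  g_1((1, 2)) = 0
Stationarity residual: grad f(x) + sum_i lambda_i a_i = (0, 0)
  -> stationarity OK
Primal feasibility (all g_i <= 0): OK
Dual feasibility (all lambda_i >= 0): FAILS
Complementary slackness (lambda_i * g_i(x) = 0 for all i): OK

Verdict: the first failing condition is dual_feasibility -> dual.

dual


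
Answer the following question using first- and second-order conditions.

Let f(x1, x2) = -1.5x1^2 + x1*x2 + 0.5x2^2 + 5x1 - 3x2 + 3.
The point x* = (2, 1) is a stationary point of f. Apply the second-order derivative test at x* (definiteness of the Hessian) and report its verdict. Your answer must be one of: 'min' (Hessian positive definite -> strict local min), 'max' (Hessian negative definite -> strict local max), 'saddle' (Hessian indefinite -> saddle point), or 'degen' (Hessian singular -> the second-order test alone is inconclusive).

Compute the Hessian H = grad^2 f:
  H = [[-3, 1], [1, 1]]
Verify stationarity: grad f(x*) = H x* + g = (0, 0).
Eigenvalues of H: -3.2361, 1.2361.
Eigenvalues have mixed signs, so H is indefinite -> x* is a saddle point.

saddle


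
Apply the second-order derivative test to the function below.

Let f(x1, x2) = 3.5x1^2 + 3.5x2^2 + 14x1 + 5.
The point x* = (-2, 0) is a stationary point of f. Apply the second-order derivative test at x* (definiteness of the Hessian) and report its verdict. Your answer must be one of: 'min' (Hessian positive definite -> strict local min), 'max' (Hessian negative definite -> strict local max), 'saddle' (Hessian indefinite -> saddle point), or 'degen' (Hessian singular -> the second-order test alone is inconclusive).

Compute the Hessian H = grad^2 f:
  H = [[7, 0], [0, 7]]
Verify stationarity: grad f(x*) = H x* + g = (0, 0).
Eigenvalues of H: 7, 7.
Both eigenvalues > 0, so H is positive definite -> x* is a strict local min.

min


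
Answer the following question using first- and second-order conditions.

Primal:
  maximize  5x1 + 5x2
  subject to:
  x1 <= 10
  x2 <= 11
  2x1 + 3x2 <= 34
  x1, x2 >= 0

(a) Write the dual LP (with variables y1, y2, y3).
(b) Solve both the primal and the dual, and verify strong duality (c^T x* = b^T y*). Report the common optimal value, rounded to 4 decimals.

The standard primal-dual pair for 'max c^T x s.t. A x <= b, x >= 0' is:
  Dual:  min b^T y  s.t.  A^T y >= c,  y >= 0.

So the dual LP is:
  minimize  10y1 + 11y2 + 34y3
  subject to:
    y1 + 2y3 >= 5
    y2 + 3y3 >= 5
    y1, y2, y3 >= 0

Solving the primal: x* = (10, 4.6667).
  primal value c^T x* = 73.3333.
Solving the dual: y* = (1.6667, 0, 1.6667).
  dual value b^T y* = 73.3333.
Strong duality: c^T x* = b^T y*. Confirmed.

73.3333


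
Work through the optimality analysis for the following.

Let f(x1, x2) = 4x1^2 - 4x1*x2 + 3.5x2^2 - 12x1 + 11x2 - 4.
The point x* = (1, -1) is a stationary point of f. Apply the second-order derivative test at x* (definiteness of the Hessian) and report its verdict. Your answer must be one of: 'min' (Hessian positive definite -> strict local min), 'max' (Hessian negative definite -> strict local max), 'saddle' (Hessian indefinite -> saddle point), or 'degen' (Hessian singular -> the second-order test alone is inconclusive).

Compute the Hessian H = grad^2 f:
  H = [[8, -4], [-4, 7]]
Verify stationarity: grad f(x*) = H x* + g = (0, 0).
Eigenvalues of H: 3.4689, 11.5311.
Both eigenvalues > 0, so H is positive definite -> x* is a strict local min.

min


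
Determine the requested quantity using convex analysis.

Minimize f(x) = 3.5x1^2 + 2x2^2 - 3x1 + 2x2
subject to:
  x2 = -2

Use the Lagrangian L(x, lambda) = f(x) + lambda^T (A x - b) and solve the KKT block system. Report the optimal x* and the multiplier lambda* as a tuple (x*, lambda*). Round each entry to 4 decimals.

Form the Lagrangian:
  L(x, lambda) = (1/2) x^T Q x + c^T x + lambda^T (A x - b)
Stationarity (grad_x L = 0): Q x + c + A^T lambda = 0.
Primal feasibility: A x = b.

This gives the KKT block system:
  [ Q   A^T ] [ x     ]   [-c ]
  [ A    0  ] [ lambda ] = [ b ]

Solving the linear system:
  x*      = (0.4286, -2)
  lambda* = (6)
  f(x*)   = 3.3571

x* = (0.4286, -2), lambda* = (6)


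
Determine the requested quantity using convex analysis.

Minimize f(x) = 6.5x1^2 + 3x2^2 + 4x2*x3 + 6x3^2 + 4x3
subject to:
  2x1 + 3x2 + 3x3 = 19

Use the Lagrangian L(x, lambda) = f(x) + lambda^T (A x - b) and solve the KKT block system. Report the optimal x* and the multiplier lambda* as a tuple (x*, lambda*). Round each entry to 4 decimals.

Form the Lagrangian:
  L(x, lambda) = (1/2) x^T Q x + c^T x + lambda^T (A x - b)
Stationarity (grad_x L = 0): Q x + c + A^T lambda = 0.
Primal feasibility: A x = b.

This gives the KKT block system:
  [ Q   A^T ] [ x     ]   [-c ]
  [ A    0  ] [ lambda ] = [ b ]

Solving the linear system:
  x*      = (1.561, 4.6341, 0.6585)
  lambda* = (-10.1463)
  f(x*)   = 97.7073

x* = (1.561, 4.6341, 0.6585), lambda* = (-10.1463)


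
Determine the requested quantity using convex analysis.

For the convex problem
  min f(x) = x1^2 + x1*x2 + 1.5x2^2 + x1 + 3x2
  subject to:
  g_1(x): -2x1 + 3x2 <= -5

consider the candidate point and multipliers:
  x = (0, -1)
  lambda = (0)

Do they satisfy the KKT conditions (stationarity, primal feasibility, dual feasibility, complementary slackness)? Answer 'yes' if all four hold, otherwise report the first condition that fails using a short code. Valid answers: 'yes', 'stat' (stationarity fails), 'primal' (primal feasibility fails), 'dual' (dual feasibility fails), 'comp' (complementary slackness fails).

Gradient of f: grad f(x) = Q x + c = (0, 0)
Constraint values g_i(x) = a_i^T x - b_i:
  g_1((0, -1)) = 2
Stationarity residual: grad f(x) + sum_i lambda_i a_i = (0, 0)
  -> stationarity OK
Primal feasibility (all g_i <= 0): FAILS
Dual feasibility (all lambda_i >= 0): OK
Complementary slackness (lambda_i * g_i(x) = 0 for all i): OK

Verdict: the first failing condition is primal_feasibility -> primal.

primal


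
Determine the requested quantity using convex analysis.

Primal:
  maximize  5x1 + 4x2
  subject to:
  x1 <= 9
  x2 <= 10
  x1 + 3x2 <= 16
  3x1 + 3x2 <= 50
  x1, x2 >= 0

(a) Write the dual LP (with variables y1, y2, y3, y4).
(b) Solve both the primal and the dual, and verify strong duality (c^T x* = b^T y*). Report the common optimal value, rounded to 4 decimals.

The standard primal-dual pair for 'max c^T x s.t. A x <= b, x >= 0' is:
  Dual:  min b^T y  s.t.  A^T y >= c,  y >= 0.

So the dual LP is:
  minimize  9y1 + 10y2 + 16y3 + 50y4
  subject to:
    y1 + y3 + 3y4 >= 5
    y2 + 3y3 + 3y4 >= 4
    y1, y2, y3, y4 >= 0

Solving the primal: x* = (9, 2.3333).
  primal value c^T x* = 54.3333.
Solving the dual: y* = (3.6667, 0, 1.3333, 0).
  dual value b^T y* = 54.3333.
Strong duality: c^T x* = b^T y*. Confirmed.

54.3333


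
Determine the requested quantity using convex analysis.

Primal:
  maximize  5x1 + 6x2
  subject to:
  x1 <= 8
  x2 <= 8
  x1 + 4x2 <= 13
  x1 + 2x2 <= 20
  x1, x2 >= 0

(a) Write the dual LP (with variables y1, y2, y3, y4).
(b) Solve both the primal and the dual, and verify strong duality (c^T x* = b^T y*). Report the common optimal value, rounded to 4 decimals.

The standard primal-dual pair for 'max c^T x s.t. A x <= b, x >= 0' is:
  Dual:  min b^T y  s.t.  A^T y >= c,  y >= 0.

So the dual LP is:
  minimize  8y1 + 8y2 + 13y3 + 20y4
  subject to:
    y1 + y3 + y4 >= 5
    y2 + 4y3 + 2y4 >= 6
    y1, y2, y3, y4 >= 0

Solving the primal: x* = (8, 1.25).
  primal value c^T x* = 47.5.
Solving the dual: y* = (3.5, 0, 1.5, 0).
  dual value b^T y* = 47.5.
Strong duality: c^T x* = b^T y*. Confirmed.

47.5


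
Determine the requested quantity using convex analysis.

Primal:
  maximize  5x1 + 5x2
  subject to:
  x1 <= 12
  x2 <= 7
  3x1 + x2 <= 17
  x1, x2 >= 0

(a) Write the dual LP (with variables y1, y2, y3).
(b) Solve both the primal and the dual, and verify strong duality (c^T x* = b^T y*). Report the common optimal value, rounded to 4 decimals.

The standard primal-dual pair for 'max c^T x s.t. A x <= b, x >= 0' is:
  Dual:  min b^T y  s.t.  A^T y >= c,  y >= 0.

So the dual LP is:
  minimize  12y1 + 7y2 + 17y3
  subject to:
    y1 + 3y3 >= 5
    y2 + y3 >= 5
    y1, y2, y3 >= 0

Solving the primal: x* = (3.3333, 7).
  primal value c^T x* = 51.6667.
Solving the dual: y* = (0, 3.3333, 1.6667).
  dual value b^T y* = 51.6667.
Strong duality: c^T x* = b^T y*. Confirmed.

51.6667


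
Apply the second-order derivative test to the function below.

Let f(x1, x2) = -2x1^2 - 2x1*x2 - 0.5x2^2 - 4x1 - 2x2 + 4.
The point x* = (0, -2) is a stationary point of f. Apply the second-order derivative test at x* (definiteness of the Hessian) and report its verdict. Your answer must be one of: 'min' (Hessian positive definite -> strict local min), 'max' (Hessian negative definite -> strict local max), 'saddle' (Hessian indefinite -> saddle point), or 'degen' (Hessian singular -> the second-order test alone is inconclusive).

Compute the Hessian H = grad^2 f:
  H = [[-4, -2], [-2, -1]]
Verify stationarity: grad f(x*) = H x* + g = (0, 0).
Eigenvalues of H: -5, 0.
H has a zero eigenvalue (singular; negative semidefinite but not definite), so H is neither positive definite, negative definite, nor indefinite. The second-order test alone is inconclusive -> degen.
(Indeed, f is constant along the null direction of H through x*, so x* is not a strict local extremum.)

degen


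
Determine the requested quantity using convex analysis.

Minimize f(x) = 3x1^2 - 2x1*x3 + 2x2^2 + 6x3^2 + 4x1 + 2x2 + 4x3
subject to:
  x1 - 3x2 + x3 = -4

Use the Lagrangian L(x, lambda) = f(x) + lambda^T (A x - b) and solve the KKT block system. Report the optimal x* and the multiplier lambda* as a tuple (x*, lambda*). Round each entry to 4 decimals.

Form the Lagrangian:
  L(x, lambda) = (1/2) x^T Q x + c^T x + lambda^T (A x - b)
Stationarity (grad_x L = 0): Q x + c + A^T lambda = 0.
Primal feasibility: A x = b.

This gives the KKT block system:
  [ Q   A^T ] [ x     ]   [-c ]
  [ A    0  ] [ lambda ] = [ b ]

Solving the linear system:
  x*      = (-1.16, 0.7257, -0.6629)
  lambda* = (1.6343)
  f(x*)   = 0.3486

x* = (-1.16, 0.7257, -0.6629), lambda* = (1.6343)


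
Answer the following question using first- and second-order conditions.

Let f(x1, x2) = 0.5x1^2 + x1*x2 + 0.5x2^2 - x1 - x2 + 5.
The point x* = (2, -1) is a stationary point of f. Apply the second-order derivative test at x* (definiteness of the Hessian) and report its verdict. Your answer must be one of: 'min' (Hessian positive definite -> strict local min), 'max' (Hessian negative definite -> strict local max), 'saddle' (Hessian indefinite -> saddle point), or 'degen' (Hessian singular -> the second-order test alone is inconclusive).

Compute the Hessian H = grad^2 f:
  H = [[1, 1], [1, 1]]
Verify stationarity: grad f(x*) = H x* + g = (0, 0).
Eigenvalues of H: 0, 2.
H has a zero eigenvalue (singular; positive semidefinite but not definite), so H is neither positive definite, negative definite, nor indefinite. The second-order test alone is inconclusive -> degen.
(Indeed, f is constant along the null direction of H through x*, so x* is not a strict local extremum.)

degen


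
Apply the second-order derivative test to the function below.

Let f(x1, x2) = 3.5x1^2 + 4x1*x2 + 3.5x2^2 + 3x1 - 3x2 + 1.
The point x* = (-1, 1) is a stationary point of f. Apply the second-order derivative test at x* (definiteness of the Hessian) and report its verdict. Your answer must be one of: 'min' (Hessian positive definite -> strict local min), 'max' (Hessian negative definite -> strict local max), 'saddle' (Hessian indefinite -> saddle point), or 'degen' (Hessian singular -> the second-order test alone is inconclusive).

Compute the Hessian H = grad^2 f:
  H = [[7, 4], [4, 7]]
Verify stationarity: grad f(x*) = H x* + g = (0, 0).
Eigenvalues of H: 3, 11.
Both eigenvalues > 0, so H is positive definite -> x* is a strict local min.

min


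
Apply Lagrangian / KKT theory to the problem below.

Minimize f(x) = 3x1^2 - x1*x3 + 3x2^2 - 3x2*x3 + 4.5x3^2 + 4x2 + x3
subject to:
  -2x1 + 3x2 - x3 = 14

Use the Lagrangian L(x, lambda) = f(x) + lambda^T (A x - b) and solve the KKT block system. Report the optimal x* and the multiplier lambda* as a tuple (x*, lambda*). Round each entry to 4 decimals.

Form the Lagrangian:
  L(x, lambda) = (1/2) x^T Q x + c^T x + lambda^T (A x - b)
Stationarity (grad_x L = 0): Q x + c + A^T lambda = 0.
Primal feasibility: A x = b.

This gives the KKT block system:
  [ Q   A^T ] [ x     ]   [-c ]
  [ A    0  ] [ lambda ] = [ b ]

Solving the linear system:
  x*      = (-2.5079, 2.9145, -0.2408)
  lambda* = (-7.4031)
  f(x*)   = 57.5305

x* = (-2.5079, 2.9145, -0.2408), lambda* = (-7.4031)


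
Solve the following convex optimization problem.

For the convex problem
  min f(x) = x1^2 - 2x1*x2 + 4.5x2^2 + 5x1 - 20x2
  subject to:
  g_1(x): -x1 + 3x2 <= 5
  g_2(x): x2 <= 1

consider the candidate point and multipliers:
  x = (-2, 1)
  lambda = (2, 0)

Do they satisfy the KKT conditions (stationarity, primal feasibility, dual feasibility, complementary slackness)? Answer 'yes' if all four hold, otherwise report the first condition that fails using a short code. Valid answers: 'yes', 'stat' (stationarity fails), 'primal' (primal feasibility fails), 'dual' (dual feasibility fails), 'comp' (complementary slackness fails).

Gradient of f: grad f(x) = Q x + c = (-1, -7)
Constraint values g_i(x) = a_i^T x - b_i:
  g_1((-2, 1)) = 0
  g_2((-2, 1)) = 0
Stationarity residual: grad f(x) + sum_i lambda_i a_i = (-3, -1)
  -> stationarity FAILS
Primal feasibility (all g_i <= 0): OK
Dual feasibility (all lambda_i >= 0): OK
Complementary slackness (lambda_i * g_i(x) = 0 for all i): OK

Verdict: the first failing condition is stationarity -> stat.

stat


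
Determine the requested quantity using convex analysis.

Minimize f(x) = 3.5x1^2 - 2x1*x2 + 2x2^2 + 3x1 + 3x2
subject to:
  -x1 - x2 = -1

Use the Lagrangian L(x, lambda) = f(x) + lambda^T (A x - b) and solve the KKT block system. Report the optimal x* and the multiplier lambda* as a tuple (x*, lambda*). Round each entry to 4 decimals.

Form the Lagrangian:
  L(x, lambda) = (1/2) x^T Q x + c^T x + lambda^T (A x - b)
Stationarity (grad_x L = 0): Q x + c + A^T lambda = 0.
Primal feasibility: A x = b.

This gives the KKT block system:
  [ Q   A^T ] [ x     ]   [-c ]
  [ A    0  ] [ lambda ] = [ b ]

Solving the linear system:
  x*      = (0.4, 0.6)
  lambda* = (4.6)
  f(x*)   = 3.8

x* = (0.4, 0.6), lambda* = (4.6)


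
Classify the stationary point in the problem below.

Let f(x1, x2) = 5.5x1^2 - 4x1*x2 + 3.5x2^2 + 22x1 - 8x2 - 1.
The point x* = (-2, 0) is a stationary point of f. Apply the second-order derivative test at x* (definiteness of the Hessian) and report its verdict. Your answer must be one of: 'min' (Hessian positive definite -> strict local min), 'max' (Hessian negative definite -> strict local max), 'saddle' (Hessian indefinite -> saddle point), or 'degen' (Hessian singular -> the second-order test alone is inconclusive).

Compute the Hessian H = grad^2 f:
  H = [[11, -4], [-4, 7]]
Verify stationarity: grad f(x*) = H x* + g = (0, 0).
Eigenvalues of H: 4.5279, 13.4721.
Both eigenvalues > 0, so H is positive definite -> x* is a strict local min.

min


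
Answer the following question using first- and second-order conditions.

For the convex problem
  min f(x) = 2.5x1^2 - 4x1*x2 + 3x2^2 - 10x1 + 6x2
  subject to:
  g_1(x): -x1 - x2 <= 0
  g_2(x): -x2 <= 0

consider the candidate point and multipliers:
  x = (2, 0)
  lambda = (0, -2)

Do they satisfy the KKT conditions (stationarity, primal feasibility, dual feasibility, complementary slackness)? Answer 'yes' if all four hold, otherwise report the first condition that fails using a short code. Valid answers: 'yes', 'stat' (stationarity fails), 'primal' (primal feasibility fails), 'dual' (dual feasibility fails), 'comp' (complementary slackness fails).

Gradient of f: grad f(x) = Q x + c = (0, -2)
Constraint values g_i(x) = a_i^T x - b_i:
  g_1((2, 0)) = -2
  g_2((2, 0)) = 0
Stationarity residual: grad f(x) + sum_i lambda_i a_i = (0, 0)
  -> stationarity OK
Primal feasibility (all g_i <= 0): OK
Dual feasibility (all lambda_i >= 0): FAILS
Complementary slackness (lambda_i * g_i(x) = 0 for all i): OK

Verdict: the first failing condition is dual_feasibility -> dual.

dual


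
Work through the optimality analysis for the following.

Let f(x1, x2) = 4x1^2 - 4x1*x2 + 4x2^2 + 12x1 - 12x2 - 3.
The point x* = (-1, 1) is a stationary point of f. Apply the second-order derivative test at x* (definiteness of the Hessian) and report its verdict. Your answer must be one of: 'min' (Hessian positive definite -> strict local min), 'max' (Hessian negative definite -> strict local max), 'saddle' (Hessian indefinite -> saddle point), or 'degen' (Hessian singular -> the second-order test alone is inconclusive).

Compute the Hessian H = grad^2 f:
  H = [[8, -4], [-4, 8]]
Verify stationarity: grad f(x*) = H x* + g = (0, 0).
Eigenvalues of H: 4, 12.
Both eigenvalues > 0, so H is positive definite -> x* is a strict local min.

min


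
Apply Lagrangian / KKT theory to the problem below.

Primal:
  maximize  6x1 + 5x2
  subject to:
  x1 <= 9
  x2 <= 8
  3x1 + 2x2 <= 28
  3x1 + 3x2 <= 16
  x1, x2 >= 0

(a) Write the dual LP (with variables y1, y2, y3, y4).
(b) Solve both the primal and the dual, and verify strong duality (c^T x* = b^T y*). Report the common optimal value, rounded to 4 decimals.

The standard primal-dual pair for 'max c^T x s.t. A x <= b, x >= 0' is:
  Dual:  min b^T y  s.t.  A^T y >= c,  y >= 0.

So the dual LP is:
  minimize  9y1 + 8y2 + 28y3 + 16y4
  subject to:
    y1 + 3y3 + 3y4 >= 6
    y2 + 2y3 + 3y4 >= 5
    y1, y2, y3, y4 >= 0

Solving the primal: x* = (5.3333, 0).
  primal value c^T x* = 32.
Solving the dual: y* = (0, 0, 0, 2).
  dual value b^T y* = 32.
Strong duality: c^T x* = b^T y*. Confirmed.

32


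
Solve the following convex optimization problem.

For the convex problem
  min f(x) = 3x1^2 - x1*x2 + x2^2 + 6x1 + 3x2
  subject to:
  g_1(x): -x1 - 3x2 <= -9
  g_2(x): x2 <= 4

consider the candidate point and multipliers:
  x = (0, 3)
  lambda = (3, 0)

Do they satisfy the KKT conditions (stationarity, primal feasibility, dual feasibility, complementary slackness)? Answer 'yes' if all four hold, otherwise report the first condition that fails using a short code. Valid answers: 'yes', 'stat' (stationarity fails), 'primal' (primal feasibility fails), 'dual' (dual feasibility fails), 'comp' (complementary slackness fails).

Gradient of f: grad f(x) = Q x + c = (3, 9)
Constraint values g_i(x) = a_i^T x - b_i:
  g_1((0, 3)) = 0
  g_2((0, 3)) = -1
Stationarity residual: grad f(x) + sum_i lambda_i a_i = (0, 0)
  -> stationarity OK
Primal feasibility (all g_i <= 0): OK
Dual feasibility (all lambda_i >= 0): OK
Complementary slackness (lambda_i * g_i(x) = 0 for all i): OK

Verdict: yes, KKT holds.

yes
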